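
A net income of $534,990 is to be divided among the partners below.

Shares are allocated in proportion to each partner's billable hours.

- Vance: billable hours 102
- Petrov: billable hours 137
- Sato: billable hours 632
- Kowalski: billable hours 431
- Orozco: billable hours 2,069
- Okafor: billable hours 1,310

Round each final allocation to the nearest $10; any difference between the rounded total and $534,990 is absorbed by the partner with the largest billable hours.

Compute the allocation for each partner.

Combined billable hours = 4,681.
Unrounded shares: Vance 102/4,681 × $534,990 = 11,657.55; Petrov 137/4,681 × $534,990 = 15,657.69; Sato 632/4,681 × $534,990 = 72,231.08; Kowalski 431/4,681 × $534,990 = 49,258.85; Orozco 2,069/4,681 × $534,990 = 236,465.35; Okafor 1,310/4,681 × $534,990 = 149,719.48.
Rounded to nearest $10: Vance $11,660; Petrov $15,660; Sato $72,230; Kowalski $49,260; Orozco $236,470; Okafor $149,720. Sum = $535,000.
Difference $534,990 − $535,000 = −$10 applied to largest billable hours (Orozco): Orozco becomes $236,460.

Vance: $11,660 | Petrov: $15,660 | Sato: $72,230 | Kowalski: $49,260 | Orozco: $236,460 | Okafor: $149,720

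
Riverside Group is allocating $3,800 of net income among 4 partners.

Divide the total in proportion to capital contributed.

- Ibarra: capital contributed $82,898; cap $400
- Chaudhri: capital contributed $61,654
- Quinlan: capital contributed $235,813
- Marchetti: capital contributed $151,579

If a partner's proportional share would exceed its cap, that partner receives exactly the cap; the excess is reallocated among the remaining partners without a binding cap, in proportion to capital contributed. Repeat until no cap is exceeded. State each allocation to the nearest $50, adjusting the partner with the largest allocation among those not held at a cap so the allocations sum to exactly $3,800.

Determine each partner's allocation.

Ibarra: $400; Chaudhri: $450; Quinlan: $1,800; Marchetti: $1,150

Sum of capital contributed: 531,944.
Unconstrained shares: Ibarra 592.19; Chaudhri 440.43; Quinlan 1,684.56; Marchetti 1,082.82.
Capped: Ibarra ($400); remaining pool $3,400 reallocated over remaining capital contributed 449,046.
Remaining shares: Chaudhri 466.82 → $450; Quinlan 1,785.48 → $1,800; Marchetti 1,147.70 → $1,150.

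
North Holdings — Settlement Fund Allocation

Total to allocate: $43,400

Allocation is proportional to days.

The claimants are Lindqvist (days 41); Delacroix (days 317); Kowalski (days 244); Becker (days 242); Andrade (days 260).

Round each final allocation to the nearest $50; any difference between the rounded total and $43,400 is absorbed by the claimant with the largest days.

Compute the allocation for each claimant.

Lindqvist: $1,600; Delacroix: $12,500; Kowalski: $9,600; Becker: $9,500; Andrade: $10,200

Total days = 1,104.
Proportional shares: Lindqvist 41/1,104 × $43,400 = 1,611.78; Delacroix 317/1,104 × $43,400 = 12,461.78; Kowalski 244/1,104 × $43,400 = 9,592.03; Becker 242/1,104 × $43,400 = 9,513.41; Andrade 260/1,104 × $43,400 = 10,221.01.
At nearest $50: Lindqvist $1,600; Delacroix $12,450; Kowalski $9,600; Becker $9,500; Andrade $10,200. Sum = $43,350.
Difference $43,400 − $43,350 = +$50 applied to largest days (Delacroix): Delacroix becomes $12,500.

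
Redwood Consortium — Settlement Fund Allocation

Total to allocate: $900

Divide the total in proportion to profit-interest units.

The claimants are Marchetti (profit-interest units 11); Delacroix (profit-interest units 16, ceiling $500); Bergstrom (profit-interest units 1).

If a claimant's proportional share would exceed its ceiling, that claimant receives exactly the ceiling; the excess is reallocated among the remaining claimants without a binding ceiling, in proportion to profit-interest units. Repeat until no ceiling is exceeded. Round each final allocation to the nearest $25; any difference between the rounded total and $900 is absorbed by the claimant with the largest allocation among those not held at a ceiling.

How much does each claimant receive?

Marchetti: $375; Delacroix: $500; Bergstrom: $25

Combined profit-interest units = 28.
Unconstrained shares: Marchetti 353.57; Delacroix 514.29; Bergstrom 32.14.
Cap binds for Delacroix ($500); residual $400 reallocated over remaining profit-interest units 12.
Shares after redistribution: Marchetti 366.67 → $375; Bergstrom 33.33 → $25.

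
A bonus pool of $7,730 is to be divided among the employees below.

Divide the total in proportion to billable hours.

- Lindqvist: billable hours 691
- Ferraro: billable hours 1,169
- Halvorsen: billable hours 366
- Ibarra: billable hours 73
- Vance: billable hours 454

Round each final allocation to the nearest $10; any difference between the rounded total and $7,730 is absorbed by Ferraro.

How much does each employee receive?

Total billable hours = 2,753.
Raw shares: Lindqvist 691/2,753 × $7,730 = 1,940.22; Ferraro 1,169/2,753 × $7,730 = 3,282.37; Halvorsen 366/2,753 × $7,730 = 1,027.67; Ibarra 73/2,753 × $7,730 = 204.97; Vance 454/2,753 × $7,730 = 1,274.76.
After rounding ($10): Lindqvist $1,940; Ferraro $3,280; Halvorsen $1,030; Ibarra $200; Vance $1,270. Sum = $7,720.
Difference $7,730 − $7,720 = +$10 applied to Ferraro: Ferraro becomes $3,290.

Lindqvist: $1,940 · Ferraro: $3,290 · Halvorsen: $1,030 · Ibarra: $200 · Vance: $1,270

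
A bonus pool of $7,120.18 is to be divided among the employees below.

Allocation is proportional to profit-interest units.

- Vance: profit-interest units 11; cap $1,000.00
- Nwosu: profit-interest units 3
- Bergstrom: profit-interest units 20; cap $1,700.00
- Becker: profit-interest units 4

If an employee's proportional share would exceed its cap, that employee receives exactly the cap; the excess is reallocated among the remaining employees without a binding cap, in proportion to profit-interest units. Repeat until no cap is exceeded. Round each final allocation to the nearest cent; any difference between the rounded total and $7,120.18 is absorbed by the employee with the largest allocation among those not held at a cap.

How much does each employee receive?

Combined profit-interest units = 38.
Unconstrained shares: Vance 2,061.1047; Nwosu 562.1195; Bergstrom 3,747.4632; Becker 749.4926.
Capped: Vance ($1,000.00), Bergstrom ($1,700.00); residual $4,420.18 reallocated over remaining profit-interest units 7.
Redistributed shares: Nwosu 1,894.3629 → $1,894.36; Becker 2,525.8171 → $2,525.82.

Vance: $1,000.00 | Nwosu: $1,894.36 | Bergstrom: $1,700.00 | Becker: $2,525.82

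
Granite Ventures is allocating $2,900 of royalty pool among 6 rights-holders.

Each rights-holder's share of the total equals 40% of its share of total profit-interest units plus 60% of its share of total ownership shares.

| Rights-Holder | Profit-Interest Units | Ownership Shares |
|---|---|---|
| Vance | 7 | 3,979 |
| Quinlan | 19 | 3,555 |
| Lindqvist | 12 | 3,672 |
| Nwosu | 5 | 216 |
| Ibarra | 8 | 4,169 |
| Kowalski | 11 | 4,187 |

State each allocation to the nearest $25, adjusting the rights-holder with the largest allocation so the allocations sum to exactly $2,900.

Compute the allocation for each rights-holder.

Vance: $475 · Quinlan: $650 · Lindqvist: $550 · Nwosu: $125 · Ibarra: $525 · Kowalski: $575

Totals — profit-interest units 62, ownership shares 19,778.
Composite weights (40% profit-interest units + 60% ownership shares): Vance 0.1659; Quinlan 0.2304; Lindqvist 0.1888; Nwosu 0.0388; Ibarra 0.1781; Kowalski 0.1980.
Pro-rata amounts: Vance 481.03; Quinlan 668.24; Lindqvist 547.57; Nwosu 112.55; Ibarra 516.45; Kowalski 574.16.
After rounding ($25): Vance $475; Quinlan $675; Lindqvist $550; Nwosu $125; Ibarra $525; Kowalski $575. Sum = $2,925.
Difference $2,900 − $2,925 = −$25 applied to largest allocation (Quinlan): Quinlan becomes $650.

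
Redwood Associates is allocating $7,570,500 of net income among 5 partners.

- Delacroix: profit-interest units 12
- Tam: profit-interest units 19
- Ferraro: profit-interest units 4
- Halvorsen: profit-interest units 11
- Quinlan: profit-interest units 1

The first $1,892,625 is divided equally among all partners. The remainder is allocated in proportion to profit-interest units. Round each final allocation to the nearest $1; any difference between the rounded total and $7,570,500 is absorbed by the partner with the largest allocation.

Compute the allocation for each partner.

Delacroix: $1,828,195; Tam: $2,673,837; Ferraro: $861,748; Halvorsen: $1,707,389; Quinlan: $499,331

First tranche $1,892,625 split equally: $378,525 each.
Remainder $5,677,875 by profit-interest units (total 47): Delacroix 1,449,670.21 → $1,449,670; Tam 2,295,311.17 → $2,295,311; Ferraro 483,223.40 → $483,223; Halvorsen 1,328,864.36 → $1,328,864; Quinlan 120,805.85 → $120,806.
Rounding difference +$1 on remainder applied to Tam.
Totals: Delacroix $378,525 + $1,449,670 = $1,828,195; Tam $378,525 + $2,295,312 = $2,673,837; Ferraro $378,525 + $483,223 = $861,748; Halvorsen $378,525 + $1,328,864 = $1,707,389; Quinlan $378,525 + $120,806 = $499,331.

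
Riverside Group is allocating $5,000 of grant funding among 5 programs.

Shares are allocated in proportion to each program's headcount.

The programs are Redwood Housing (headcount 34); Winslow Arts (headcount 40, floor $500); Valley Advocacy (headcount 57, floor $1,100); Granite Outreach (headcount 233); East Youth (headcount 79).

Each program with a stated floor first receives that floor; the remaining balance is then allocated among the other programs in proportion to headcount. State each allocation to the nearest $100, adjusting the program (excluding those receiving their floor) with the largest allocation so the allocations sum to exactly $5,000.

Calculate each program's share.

Fund the minimums — Winslow Arts $500; Valley Advocacy $1,100. Residual $3,400.
Residual split over remaining headcount 346: Redwood Housing 334.10 → $300; Granite Outreach 2,289.60 → $2,300; East Youth 776.30 → $800.

Redwood Housing: $300; Winslow Arts: $500; Valley Advocacy: $1,100; Granite Outreach: $2,300; East Youth: $800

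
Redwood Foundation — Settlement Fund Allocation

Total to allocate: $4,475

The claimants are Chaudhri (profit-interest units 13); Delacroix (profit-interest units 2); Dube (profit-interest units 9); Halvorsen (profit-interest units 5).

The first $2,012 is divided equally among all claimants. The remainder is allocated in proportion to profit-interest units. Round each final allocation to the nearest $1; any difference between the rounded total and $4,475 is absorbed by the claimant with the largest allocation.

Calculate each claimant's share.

Chaudhri: $1,607; Delacroix: $673; Dube: $1,267; Halvorsen: $928

First tranche $2,012 split equally: $503 each.
Remainder $2,463 by profit-interest units (total 29): Chaudhri 1,104.10 → $1,104; Delacroix 169.86 → $170; Dube 764.38 → $764; Halvorsen 424.66 → $425.
Totals: Chaudhri $503 + $1,104 = $1,607; Delacroix $503 + $170 = $673; Dube $503 + $764 = $1,267; Halvorsen $503 + $425 = $928.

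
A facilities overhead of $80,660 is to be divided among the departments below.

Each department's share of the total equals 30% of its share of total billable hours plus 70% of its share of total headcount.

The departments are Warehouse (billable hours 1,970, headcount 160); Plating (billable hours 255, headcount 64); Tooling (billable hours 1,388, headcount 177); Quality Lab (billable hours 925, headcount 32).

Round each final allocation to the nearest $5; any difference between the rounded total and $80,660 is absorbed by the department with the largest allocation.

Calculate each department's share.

Totals — billable hours 4,538, headcount 433.
Combined weights (30% billable hours + 70% headcount): Warehouse 0.3889; Plating 0.1203; Tooling 0.3779; Quality Lab 0.1129.
Raw shares: Warehouse 31,368.20; Plating 9,705.16; Tooling 30,481.55; Quality Lab 9,105.09.
After rounding ($5): Warehouse $31,370; Plating $9,705; Tooling $30,480; Quality Lab $9,105. Sum = $80,660.
Sum already equals the total — no adjustment.

Warehouse: $31,370 · Plating: $9,705 · Tooling: $30,480 · Quality Lab: $9,105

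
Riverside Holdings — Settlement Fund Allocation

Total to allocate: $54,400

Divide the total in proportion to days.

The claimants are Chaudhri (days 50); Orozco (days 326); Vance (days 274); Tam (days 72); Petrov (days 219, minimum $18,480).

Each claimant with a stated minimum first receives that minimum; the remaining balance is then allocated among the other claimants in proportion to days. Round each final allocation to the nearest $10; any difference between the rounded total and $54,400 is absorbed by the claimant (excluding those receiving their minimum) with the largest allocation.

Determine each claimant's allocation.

Minimums first: Petrov $18,480. Residual $35,920.
Residual split over remaining days 722: Chaudhri 2,487.53 → $2,490; Orozco 16,218.73 → $16,220; Vance 13,631.69 → $13,630; Tam 3,582.05 → $3,580.

Chaudhri: $2,490 | Orozco: $16,220 | Vance: $13,630 | Tam: $3,580 | Petrov: $18,480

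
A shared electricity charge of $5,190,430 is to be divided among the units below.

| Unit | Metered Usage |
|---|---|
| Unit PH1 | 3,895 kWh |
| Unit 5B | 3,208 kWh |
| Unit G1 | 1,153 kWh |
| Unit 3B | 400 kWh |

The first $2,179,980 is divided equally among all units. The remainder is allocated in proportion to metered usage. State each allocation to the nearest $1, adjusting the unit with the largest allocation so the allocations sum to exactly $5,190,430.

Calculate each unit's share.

$2,179,980 shared equally gives $544,995 per unit.
Remainder $3,010,450 by metered usage (total 8,656): Unit PH1 1,354,632.94 → $1,354,633; Unit 5B 1,115,702.82 → $1,115,703; Unit G1 400,999.17 → $400,999; Unit 3B 139,115.06 → $139,115.
Totals: Unit PH1 $544,995 + $1,354,633 = $1,899,628; Unit 5B $544,995 + $1,115,703 = $1,660,698; Unit G1 $544,995 + $400,999 = $945,994; Unit 3B $544,995 + $139,115 = $684,110.

Unit PH1: $1,899,628 | Unit 5B: $1,660,698 | Unit G1: $945,994 | Unit 3B: $684,110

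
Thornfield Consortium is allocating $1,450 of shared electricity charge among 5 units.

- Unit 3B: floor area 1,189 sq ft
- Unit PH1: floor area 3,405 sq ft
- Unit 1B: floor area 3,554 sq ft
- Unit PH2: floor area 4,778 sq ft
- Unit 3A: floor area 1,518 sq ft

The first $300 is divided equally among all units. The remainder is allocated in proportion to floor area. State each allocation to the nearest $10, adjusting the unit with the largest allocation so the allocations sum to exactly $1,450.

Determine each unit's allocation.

Unit 3B: $150 · Unit PH1: $330 · Unit 1B: $340 · Unit PH2: $450 · Unit 3A: $180

Equal tier: $300 ÷ 5 = $60 apiece.
Remainder $1,150 by floor area (total 14,444): Unit 3B 94.67 → $90; Unit PH1 271.10 → $270; Unit 1B 282.96 → $280; Unit PH2 380.41 → $380; Unit 3A 120.86 → $120.
Rounding difference +$10 on remainder applied to Unit PH2.
Totals: Unit 3B $60 + $90 = $150; Unit PH1 $60 + $270 = $330; Unit 1B $60 + $280 = $340; Unit PH2 $60 + $390 = $450; Unit 3A $60 + $120 = $180.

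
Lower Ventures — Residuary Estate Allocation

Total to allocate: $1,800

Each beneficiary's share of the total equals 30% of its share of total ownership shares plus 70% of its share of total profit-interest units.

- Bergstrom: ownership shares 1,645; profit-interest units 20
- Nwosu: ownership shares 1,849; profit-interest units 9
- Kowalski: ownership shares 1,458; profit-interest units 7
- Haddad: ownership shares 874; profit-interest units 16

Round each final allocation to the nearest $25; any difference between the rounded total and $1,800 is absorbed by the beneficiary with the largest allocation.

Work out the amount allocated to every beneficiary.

Bergstrom: $625 · Nwosu: $400 · Kowalski: $300 · Haddad: $475

Totals — ownership shares 5,826, profit-interest units 52.
Composite weights (30% ownership shares + 70% profit-interest units): Bergstrom 0.3539; Nwosu 0.2164; Kowalski 0.1693; Haddad 0.2604.
Unrounded shares: Bergstrom 637.09; Nwosu 389.46; Kowalski 304.75; Haddad 468.70.
After rounding ($25): Bergstrom $625; Nwosu $400; Kowalski $300; Haddad $475. Sum = $1,800.
Rounded total matches; no reconciliation needed.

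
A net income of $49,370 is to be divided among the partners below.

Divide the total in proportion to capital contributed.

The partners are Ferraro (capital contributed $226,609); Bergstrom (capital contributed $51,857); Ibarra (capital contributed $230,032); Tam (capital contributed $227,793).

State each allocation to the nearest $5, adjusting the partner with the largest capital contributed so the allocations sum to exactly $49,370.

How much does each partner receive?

Ferraro: $15,195; Bergstrom: $3,475; Ibarra: $15,425; Tam: $15,275

Sum of capital contributed: 226,609 + 51,857 + 230,032 + 227,793 = 736,291.
Pro-rata amounts: Ferraro 15,194.65; Bergstrom 3,477.13; Ibarra 15,424.17; Tam 15,274.04.
After rounding ($5): Ferraro $15,195; Bergstrom $3,475; Ibarra $15,425; Tam $15,275. Sum = $49,370.
Rounded total matches; no reconciliation needed.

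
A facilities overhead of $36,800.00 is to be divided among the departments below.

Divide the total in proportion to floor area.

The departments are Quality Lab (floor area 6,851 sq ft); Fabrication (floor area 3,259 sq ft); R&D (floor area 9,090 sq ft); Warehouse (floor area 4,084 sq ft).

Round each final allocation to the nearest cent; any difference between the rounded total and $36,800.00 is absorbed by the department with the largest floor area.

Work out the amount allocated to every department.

Quality Lab: $10,827.90; Fabrication: $5,150.80; R&D: $14,366.60; Warehouse: $6,454.70

Total floor area = 6,851 + 3,259 + 9,090 + 4,084 = 23,284.
Proportional shares: Quality Lab 10,827.8990; Fabrication 5,150.7988; R&D 14,366.6037; Warehouse 6,454.6985.
At nearest cent: Quality Lab $10,827.90; Fabrication $5,150.80; R&D $14,366.60; Warehouse $6,454.70. Sum = $36,800.00.
No rounding difference to absorb.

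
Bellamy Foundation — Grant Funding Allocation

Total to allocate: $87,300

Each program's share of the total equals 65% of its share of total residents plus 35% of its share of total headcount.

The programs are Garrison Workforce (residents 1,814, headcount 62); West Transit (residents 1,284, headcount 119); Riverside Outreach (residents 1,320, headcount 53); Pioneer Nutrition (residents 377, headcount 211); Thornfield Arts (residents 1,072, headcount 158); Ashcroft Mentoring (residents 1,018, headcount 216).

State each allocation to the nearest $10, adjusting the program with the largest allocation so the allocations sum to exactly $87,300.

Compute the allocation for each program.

Garrison Workforce: $17,260 | West Transit: $15,020 | Riverside Outreach: $12,860 | Pioneer Nutrition: $10,980 | Thornfield Arts: $14,730 | Ashcroft Mentoring: $16,450

Totals — residents 6,885, headcount 819.
Combined weights (65% residents + 35% headcount): Garrison Workforce 0.1978; West Transit 0.1721; Riverside Outreach 0.1473; Pioneer Nutrition 0.1258; Thornfield Arts 0.1687; Ashcroft Mentoring 0.1884.
Unrounded shares: Garrison Workforce 17,263.76; West Transit 15,022.13; Riverside Outreach 12,856.52; Pioneer Nutrition 10,979.09; Thornfield Arts 14,729.86; Ashcroft Mentoring 16,448.64.
Rounded to nearest $10: Garrison Workforce $17,260; West Transit $15,020; Riverside Outreach $12,860; Pioneer Nutrition $10,980; Thornfield Arts $14,730; Ashcroft Mentoring $16,450. Sum = $87,300.
Sum already equals the total — no adjustment.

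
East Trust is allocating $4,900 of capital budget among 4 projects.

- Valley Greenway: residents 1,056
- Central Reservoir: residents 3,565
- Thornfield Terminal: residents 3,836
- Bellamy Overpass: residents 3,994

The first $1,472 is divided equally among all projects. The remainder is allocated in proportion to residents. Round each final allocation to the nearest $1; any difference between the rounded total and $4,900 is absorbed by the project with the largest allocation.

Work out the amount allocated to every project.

Valley Greenway: $659 | Central Reservoir: $1,350 | Thornfield Terminal: $1,424 | Bellamy Overpass: $1,467

$1,472 shared equally gives $368 per project.
Remainder $3,428 by residents (total 12,451): Valley Greenway 290.74 → $291; Central Reservoir 981.51 → $982; Thornfield Terminal 1,056.12 → $1,056; Bellamy Overpass 1,099.63 → $1,100.
Rounding difference −$1 on remainder applied to Bellamy Overpass.
Totals: Valley Greenway $368 + $291 = $659; Central Reservoir $368 + $982 = $1,350; Thornfield Terminal $368 + $1,056 = $1,424; Bellamy Overpass $368 + $1,099 = $1,467.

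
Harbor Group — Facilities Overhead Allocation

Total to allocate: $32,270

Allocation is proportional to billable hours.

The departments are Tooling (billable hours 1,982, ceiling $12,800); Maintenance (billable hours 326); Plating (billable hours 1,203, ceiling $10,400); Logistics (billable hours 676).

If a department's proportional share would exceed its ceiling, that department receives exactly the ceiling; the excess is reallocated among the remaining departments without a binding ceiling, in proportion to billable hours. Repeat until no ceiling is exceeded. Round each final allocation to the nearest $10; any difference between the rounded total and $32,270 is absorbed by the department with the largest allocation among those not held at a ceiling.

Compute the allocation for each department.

Total billable hours = 4,187.
Unconstrained shares: Tooling 15,275.65; Maintenance 2,512.54; Plating 9,271.75; Logistics 5,210.06.
Held at cap: Tooling ($12,800); balance $19,470 reallocated over remaining billable hours 2,205.
Held at cap: Plating ($10,400); balance $9,070 reallocated over remaining billable hours 1,002.
Shares after redistribution: Maintenance 2,950.92 → $2,950; Logistics 6,119.08 → $6,120.

Tooling: $12,800 · Maintenance: $2,950 · Plating: $10,400 · Logistics: $6,120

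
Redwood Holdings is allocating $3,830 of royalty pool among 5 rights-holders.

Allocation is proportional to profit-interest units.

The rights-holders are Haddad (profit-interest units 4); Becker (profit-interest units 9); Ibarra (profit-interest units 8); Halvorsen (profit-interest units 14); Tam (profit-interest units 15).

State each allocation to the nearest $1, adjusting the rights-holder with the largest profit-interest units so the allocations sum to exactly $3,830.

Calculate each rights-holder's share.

Haddad: $306 · Becker: $689 · Ibarra: $613 · Halvorsen: $1,072 · Tam: $1,150

Total profit-interest units = 50.
Proportional shares: Haddad 4/50 × $3,830 = 306.40; Becker 9/50 × $3,830 = 689.40; Ibarra 8/50 × $3,830 = 612.80; Halvorsen 14/50 × $3,830 = 1,072.40; Tam 15/50 × $3,830 = 1,149.00.
After rounding ($1): Haddad $306; Becker $689; Ibarra $613; Halvorsen $1,072; Tam $1,149. Sum = $3,829.
Difference $3,830 − $3,829 = +$1 applied to largest profit-interest units (Tam): Tam becomes $1,150.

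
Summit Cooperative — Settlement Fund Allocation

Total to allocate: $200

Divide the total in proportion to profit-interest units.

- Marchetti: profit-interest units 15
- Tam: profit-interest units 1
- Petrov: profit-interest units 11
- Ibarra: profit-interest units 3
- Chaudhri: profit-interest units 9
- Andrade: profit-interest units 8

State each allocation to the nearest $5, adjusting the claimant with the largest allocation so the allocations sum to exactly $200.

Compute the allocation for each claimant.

Marchetti: $60; Tam: $5; Petrov: $45; Ibarra: $15; Chaudhri: $40; Andrade: $35

Sum of profit-interest units: 47.
Unrounded shares: Marchetti 15/47 × $200 = 63.83; Tam 1/47 × $200 = 4.26; Petrov 11/47 × $200 = 46.81; Ibarra 3/47 × $200 = 12.77; Chaudhri 9/47 × $200 = 38.30; Andrade 8/47 × $200 = 34.04.
Rounded to nearest $5: Marchetti $65; Tam $5; Petrov $45; Ibarra $15; Chaudhri $40; Andrade $35. Sum = $205.
Difference $200 − $205 = −$5 applied to largest allocation (Marchetti): Marchetti becomes $60.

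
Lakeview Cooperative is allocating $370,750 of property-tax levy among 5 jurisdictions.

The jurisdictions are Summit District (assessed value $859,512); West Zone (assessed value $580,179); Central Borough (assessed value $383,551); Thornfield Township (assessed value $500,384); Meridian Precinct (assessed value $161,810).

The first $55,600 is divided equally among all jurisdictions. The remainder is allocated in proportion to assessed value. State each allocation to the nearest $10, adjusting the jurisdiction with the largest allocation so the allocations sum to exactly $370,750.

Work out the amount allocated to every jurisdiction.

$55,600 shared equally gives $11,120 per jurisdiction.
Remainder $315,150 by assessed value (total 2,485,436): Summit District 108,984.99 → $108,980; West Zone 73,565.93 → $73,570; Central Borough 48,633.76 → $48,630; Thornfield Township 63,448.03 → $63,450; Meridian Precinct 20,517.29 → $20,520.
Totals: Summit District $11,120 + $108,980 = $120,100; West Zone $11,120 + $73,570 = $84,690; Central Borough $11,120 + $48,630 = $59,750; Thornfield Township $11,120 + $63,450 = $74,570; Meridian Precinct $11,120 + $20,520 = $31,640.

Summit District: $120,100 | West Zone: $84,690 | Central Borough: $59,750 | Thornfield Township: $74,570 | Meridian Precinct: $31,640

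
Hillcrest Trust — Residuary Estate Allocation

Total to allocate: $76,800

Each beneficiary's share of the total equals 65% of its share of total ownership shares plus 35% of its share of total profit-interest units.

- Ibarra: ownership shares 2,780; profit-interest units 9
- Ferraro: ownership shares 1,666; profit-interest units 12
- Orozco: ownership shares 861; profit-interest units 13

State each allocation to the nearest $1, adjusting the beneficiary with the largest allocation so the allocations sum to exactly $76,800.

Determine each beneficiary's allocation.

Ibarra: $33,265; Ferraro: $25,158; Orozco: $18,377

Totals — ownership shares 5,307, profit-interest units 34.
Blended shares (65% ownership shares + 35% profit-interest units): Ibarra 0.4331; Ferraro 0.3276; Orozco 0.2393.
Pro-rata amounts: Ibarra 33,265.21; Ferraro 25,158.20; Orozco 18,376.60.
At nearest $1: Ibarra $33,265; Ferraro $25,158; Orozco $18,377. Sum = $76,800.
No rounding difference to absorb.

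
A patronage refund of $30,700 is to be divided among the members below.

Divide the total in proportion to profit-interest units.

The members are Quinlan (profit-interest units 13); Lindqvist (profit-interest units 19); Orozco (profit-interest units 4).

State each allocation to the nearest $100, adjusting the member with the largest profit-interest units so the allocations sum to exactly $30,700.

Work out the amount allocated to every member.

Quinlan: $11,100 | Lindqvist: $16,200 | Orozco: $3,400

Combined profit-interest units = 13 + 19 + 4 = 36.
Pro-rata amounts: Quinlan 11,086.11; Lindqvist 16,202.78; Orozco 3,411.11.
Rounded to nearest $100: Quinlan $11,100; Lindqvist $16,200; Orozco $3,400. Sum = $30,700.
Rounded total matches; no reconciliation needed.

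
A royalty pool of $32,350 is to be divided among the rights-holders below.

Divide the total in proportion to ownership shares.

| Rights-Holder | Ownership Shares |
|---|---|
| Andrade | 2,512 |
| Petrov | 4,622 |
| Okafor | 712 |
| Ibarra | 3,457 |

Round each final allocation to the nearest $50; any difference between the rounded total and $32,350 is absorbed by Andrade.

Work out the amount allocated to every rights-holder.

Ownership shares total: 11,303.
Proportional shares: Andrade 2,512/11,303 × $32,350 = 7,189.52; Petrov 4,622/11,303 × $32,350 = 13,228.50; Okafor 712/11,303 × $32,350 = 2,037.80; Ibarra 3,457/11,303 × $32,350 = 9,894.18.
Rounded to nearest $50: Andrade $7,200; Petrov $13,250; Okafor $2,050; Ibarra $9,900. Sum = $32,400.
Difference $32,350 − $32,400 = −$50 applied to Andrade: Andrade becomes $7,150.

Andrade: $7,150 | Petrov: $13,250 | Okafor: $2,050 | Ibarra: $9,900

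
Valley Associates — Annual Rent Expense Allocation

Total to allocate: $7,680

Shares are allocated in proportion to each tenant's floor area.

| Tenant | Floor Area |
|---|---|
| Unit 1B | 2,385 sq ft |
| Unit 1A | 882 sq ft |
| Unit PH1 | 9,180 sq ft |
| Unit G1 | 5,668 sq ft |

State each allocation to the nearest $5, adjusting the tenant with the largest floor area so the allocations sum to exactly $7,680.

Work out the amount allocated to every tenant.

Total floor area = 2,385 + 882 + 9,180 + 5,668 = 18,115.
Pro-rata amounts: Unit 1B 1,011.14; Unit 1A 373.93; Unit PH1 3,891.93; Unit G1 2,402.99.
After rounding ($5): Unit 1B $1,010; Unit 1A $375; Unit PH1 $3,890; Unit G1 $2,405. Sum = $7,680.
Sum already equals the total — no adjustment.

Unit 1B: $1,010; Unit 1A: $375; Unit PH1: $3,890; Unit G1: $2,405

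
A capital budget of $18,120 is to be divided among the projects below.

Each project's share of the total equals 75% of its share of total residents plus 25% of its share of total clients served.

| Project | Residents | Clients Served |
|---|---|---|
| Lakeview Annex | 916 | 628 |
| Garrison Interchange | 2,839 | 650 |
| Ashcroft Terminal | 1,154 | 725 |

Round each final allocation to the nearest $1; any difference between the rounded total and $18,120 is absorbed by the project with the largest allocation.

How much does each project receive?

Residents total 4,909; clients served total 2,003.
Blended shares (75% residents + 25% clients served): Lakeview Annex 0.2183; Garrison Interchange 0.5149; Ashcroft Terminal 0.2668.
Unrounded shares: Lakeview Annex 3,956.13; Garrison Interchange 9,329.49; Ashcroft Terminal 4,834.38.
After rounding ($1): Lakeview Annex $3,956; Garrison Interchange $9,329; Ashcroft Terminal $4,834. Sum = $18,119.
Difference $18,120 − $18,119 = +$1 applied to largest allocation (Garrison Interchange): Garrison Interchange becomes $9,330.

Lakeview Annex: $3,956 | Garrison Interchange: $9,330 | Ashcroft Terminal: $4,834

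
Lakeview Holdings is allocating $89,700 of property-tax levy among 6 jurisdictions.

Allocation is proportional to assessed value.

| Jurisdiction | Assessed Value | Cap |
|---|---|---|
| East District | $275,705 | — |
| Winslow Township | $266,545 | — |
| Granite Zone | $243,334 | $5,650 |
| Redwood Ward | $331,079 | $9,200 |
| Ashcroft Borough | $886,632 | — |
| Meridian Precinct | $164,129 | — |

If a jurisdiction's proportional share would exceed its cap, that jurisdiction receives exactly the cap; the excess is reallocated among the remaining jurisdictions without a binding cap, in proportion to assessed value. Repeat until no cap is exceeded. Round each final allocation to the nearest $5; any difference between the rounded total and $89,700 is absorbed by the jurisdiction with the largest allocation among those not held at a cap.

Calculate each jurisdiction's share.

Assessed value total: 2,167,424.
Proportional shares (ignoring caps): East District 11,410.20; Winslow Township 11,031.11; Granite Zone 10,070.51; Redwood Ward 13,701.88; Ashcroft Borough 36,693.74; Meridian Precinct 6,792.57.
Held at cap: Granite Zone ($5,650), Redwood Ward ($9,200); remaining pool $74,850 reallocated over remaining assessed value 1,593,011.
Redistributed shares: East District 12,954.41 → $12,955; Winslow Township 12,524.01 → $12,525; Ashcroft Borough 41,659.73 → $41,660; Meridian Precinct 7,711.85 → $7,710.

East District: $12,955; Winslow Township: $12,525; Granite Zone: $5,650; Redwood Ward: $9,200; Ashcroft Borough: $41,660; Meridian Precinct: $7,710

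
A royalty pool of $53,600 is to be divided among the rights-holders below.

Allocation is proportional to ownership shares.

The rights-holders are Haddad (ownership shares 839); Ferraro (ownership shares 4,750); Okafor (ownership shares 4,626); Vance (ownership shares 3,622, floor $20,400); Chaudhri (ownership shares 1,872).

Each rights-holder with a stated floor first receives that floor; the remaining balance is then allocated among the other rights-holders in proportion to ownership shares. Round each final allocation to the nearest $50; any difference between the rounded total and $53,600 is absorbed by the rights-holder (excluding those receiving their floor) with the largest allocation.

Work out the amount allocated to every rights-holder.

Haddad: $2,300 | Ferraro: $13,050 | Okafor: $12,700 | Vance: $20,400 | Chaudhri: $5,150

Fund the minimums — Vance $20,400. Balance $33,200.
Balance split over remaining ownership shares 12,087: Haddad 2,304.53 → $2,300; Ferraro 13,047.08 → $13,050; Okafor 12,706.48 → $12,700; Chaudhri 5,141.92 → $5,150.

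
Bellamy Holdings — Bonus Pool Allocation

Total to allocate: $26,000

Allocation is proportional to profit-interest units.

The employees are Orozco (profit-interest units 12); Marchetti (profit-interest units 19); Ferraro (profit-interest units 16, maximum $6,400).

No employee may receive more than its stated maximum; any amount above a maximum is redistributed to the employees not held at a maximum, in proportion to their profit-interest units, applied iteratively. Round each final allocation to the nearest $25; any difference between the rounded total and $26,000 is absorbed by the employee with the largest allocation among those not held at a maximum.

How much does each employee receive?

Orozco: $7,575 · Marchetti: $12,025 · Ferraro: $6,400

Sum of profit-interest units: 47.
Proportional shares (ignoring caps): Orozco 6,638.30; Marchetti 10,510.64; Ferraro 8,851.06.
Held at cap: Ferraro ($6,400); residual $19,600 reallocated over remaining profit-interest units 31.
Redistributed shares: Orozco 7,587.10 → $7,575; Marchetti 12,012.90 → $12,025.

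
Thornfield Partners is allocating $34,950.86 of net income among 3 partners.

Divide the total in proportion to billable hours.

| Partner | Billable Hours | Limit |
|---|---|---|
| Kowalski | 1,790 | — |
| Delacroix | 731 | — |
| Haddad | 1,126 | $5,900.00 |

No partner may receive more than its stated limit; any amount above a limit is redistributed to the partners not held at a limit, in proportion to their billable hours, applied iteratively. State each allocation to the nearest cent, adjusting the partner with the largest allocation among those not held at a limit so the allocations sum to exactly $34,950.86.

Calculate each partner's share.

Billable hours total: 3,647.
Pro-rata shares before constraints: Kowalski 17,154.3843; Delacroix 7,005.5055; Haddad 10,790.9702.
Cap binds for Haddad ($5,900.00); balance $29,050.86 reallocated over remaining billable hours 2,521.
Shares after redistribution: Kowalski 20,627.1477 → $20,627.15; Delacroix 8,423.7123 → $8,423.71.

Kowalski: $20,627.15; Delacroix: $8,423.71; Haddad: $5,900.00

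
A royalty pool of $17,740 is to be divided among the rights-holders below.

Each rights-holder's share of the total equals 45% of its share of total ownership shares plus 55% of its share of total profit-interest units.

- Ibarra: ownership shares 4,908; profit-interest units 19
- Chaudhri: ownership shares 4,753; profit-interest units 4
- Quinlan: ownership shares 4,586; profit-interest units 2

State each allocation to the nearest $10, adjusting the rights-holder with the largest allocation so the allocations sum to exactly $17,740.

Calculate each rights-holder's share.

Ownership shares total 14,247; profit-interest units total 25.
Composite weights (45% ownership shares + 55% profit-interest units): Ibarra 0.5730; Chaudhri 0.2381; Quinlan 0.1889.
Pro-rata amounts: Ibarra 10,165.41; Chaudhri 4,224.36; Quinlan 3,350.23.
Rounded to nearest $10: Ibarra $10,170; Chaudhri $4,220; Quinlan $3,350. Sum = $17,740.
Rounded total matches; no reconciliation needed.

Ibarra: $10,170; Chaudhri: $4,220; Quinlan: $3,350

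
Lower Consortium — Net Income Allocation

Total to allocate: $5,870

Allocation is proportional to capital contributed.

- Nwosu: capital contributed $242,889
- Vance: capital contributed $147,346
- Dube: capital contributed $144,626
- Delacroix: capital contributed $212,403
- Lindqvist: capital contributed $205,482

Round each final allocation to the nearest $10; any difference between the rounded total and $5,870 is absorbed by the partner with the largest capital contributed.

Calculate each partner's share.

Combined capital contributed = 952,746.
Proportional shares: Nwosu 242,889/952,746 × $5,870 = 1,496.47; Vance 147,346/952,746 × $5,870 = 907.82; Dube 144,626/952,746 × $5,870 = 891.06; Delacroix 212,403/952,746 × $5,870 = 1,308.64; Lindqvist 205,482/952,746 × $5,870 = 1,266.00.
After rounding ($10): Nwosu $1,500; Vance $910; Dube $890; Delacroix $1,310; Lindqvist $1,270. Sum = $5,880.
Difference $5,870 − $5,880 = −$10 applied to largest capital contributed (Nwosu): Nwosu becomes $1,490.

Nwosu: $1,490; Vance: $910; Dube: $890; Delacroix: $1,310; Lindqvist: $1,270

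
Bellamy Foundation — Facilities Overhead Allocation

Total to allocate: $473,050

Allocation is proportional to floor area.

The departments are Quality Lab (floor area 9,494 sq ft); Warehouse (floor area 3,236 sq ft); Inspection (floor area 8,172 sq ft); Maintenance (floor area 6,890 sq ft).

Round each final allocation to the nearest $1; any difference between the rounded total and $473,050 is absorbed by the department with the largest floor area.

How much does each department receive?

Total floor area = 27,792.
Unrounded shares: Quality Lab 9,494/27,792 × $473,050 = 161,598.18; Warehouse 3,236/27,792 × $473,050 = 55,080.23; Inspection 8,172/27,792 × $473,050 = 139,096.31; Maintenance 6,890/27,792 × $473,050 = 117,275.28.
After rounding ($1): Quality Lab $161,598; Warehouse $55,080; Inspection $139,096; Maintenance $117,275. Sum = $473,049.
Difference $473,050 − $473,049 = +$1 applied to largest floor area (Quality Lab): Quality Lab becomes $161,599.

Quality Lab: $161,599; Warehouse: $55,080; Inspection: $139,096; Maintenance: $117,275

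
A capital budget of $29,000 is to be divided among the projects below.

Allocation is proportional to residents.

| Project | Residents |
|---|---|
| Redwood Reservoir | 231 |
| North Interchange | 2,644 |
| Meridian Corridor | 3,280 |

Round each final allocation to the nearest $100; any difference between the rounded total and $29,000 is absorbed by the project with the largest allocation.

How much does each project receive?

Redwood Reservoir: $1,100; North Interchange: $12,500; Meridian Corridor: $15,400

Total residents = 6,155.
Pro-rata amounts: Redwood Reservoir 231/6,155 × $29,000 = 1,088.38; North Interchange 2,644/6,155 × $29,000 = 12,457.51; Meridian Corridor 3,280/6,155 × $29,000 = 15,454.10.
At nearest $100: Redwood Reservoir $1,100; North Interchange $12,500; Meridian Corridor $15,500. Sum = $29,100.
Difference $29,000 − $29,100 = −$100 applied to largest allocation (Meridian Corridor): Meridian Corridor becomes $15,400.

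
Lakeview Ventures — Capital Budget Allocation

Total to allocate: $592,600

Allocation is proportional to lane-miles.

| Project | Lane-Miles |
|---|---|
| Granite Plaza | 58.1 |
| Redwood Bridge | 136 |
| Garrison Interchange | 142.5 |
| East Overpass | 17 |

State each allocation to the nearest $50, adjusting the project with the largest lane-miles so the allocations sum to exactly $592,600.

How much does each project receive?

Sum of lane-miles: 353.6.
Proportional shares: Granite Plaza 58.1/353.6 × $592,600 = 97,370.08; Redwood Bridge 136/353.6 × $592,600 = 227,923.08; Garrison Interchange 142.5/353.6 × $592,600 = 238,816.46; East Overpass 17/353.6 × $592,600 = 28,490.38.
After rounding ($50): Granite Plaza $97,350; Redwood Bridge $227,900; Garrison Interchange $238,800; East Overpass $28,500. Sum = $592,550.
Difference $592,600 − $592,550 = +$50 applied to largest lane-miles (Garrison Interchange): Garrison Interchange becomes $238,850.

Granite Plaza: $97,350 | Redwood Bridge: $227,900 | Garrison Interchange: $238,850 | East Overpass: $28,500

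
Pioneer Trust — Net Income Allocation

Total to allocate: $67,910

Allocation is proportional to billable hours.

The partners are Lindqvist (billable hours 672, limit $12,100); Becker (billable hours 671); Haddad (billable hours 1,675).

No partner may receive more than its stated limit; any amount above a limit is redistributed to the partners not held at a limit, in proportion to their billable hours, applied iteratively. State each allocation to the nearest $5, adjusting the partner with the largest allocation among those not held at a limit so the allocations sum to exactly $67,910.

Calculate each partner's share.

Lindqvist: $12,100 | Becker: $15,965 | Haddad: $39,845

Total billable hours = 3,018.
Pro-rata shares before constraints: Lindqvist 15,121.11; Becker 15,098.61; Haddad 37,690.28.
Capped: Lindqvist ($12,100); balance $55,810 reallocated over remaining billable hours 2,346.
Remaining shares: Becker 15,962.71 → $15,965; Haddad 39,847.29 → $39,845.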